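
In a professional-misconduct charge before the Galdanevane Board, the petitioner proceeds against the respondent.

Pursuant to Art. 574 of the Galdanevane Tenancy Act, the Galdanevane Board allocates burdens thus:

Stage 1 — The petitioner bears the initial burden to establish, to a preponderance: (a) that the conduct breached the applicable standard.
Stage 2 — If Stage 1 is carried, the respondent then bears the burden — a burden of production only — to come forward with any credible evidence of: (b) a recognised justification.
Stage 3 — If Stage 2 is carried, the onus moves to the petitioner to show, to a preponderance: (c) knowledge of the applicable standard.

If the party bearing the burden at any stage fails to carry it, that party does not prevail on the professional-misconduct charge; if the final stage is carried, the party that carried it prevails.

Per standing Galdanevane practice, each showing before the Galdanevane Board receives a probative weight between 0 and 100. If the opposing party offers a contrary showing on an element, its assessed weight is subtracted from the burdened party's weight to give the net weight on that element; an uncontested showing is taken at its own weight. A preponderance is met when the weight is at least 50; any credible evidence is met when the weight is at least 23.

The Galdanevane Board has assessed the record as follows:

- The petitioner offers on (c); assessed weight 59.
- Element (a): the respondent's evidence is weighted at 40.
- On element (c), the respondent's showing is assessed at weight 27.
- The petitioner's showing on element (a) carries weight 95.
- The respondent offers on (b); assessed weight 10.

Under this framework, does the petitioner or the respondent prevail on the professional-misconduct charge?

Stage 1 — burden on petitioner; standard: a preponderance (weight is at least 50).
    (a): 95 − 40 = 55 ≥ 50 [met]
  All elements met. The burden passes to the respondent.
Stage 2 — burden on respondent; standard: any credible evidence (weight is at least 23).
    (b): 10 < 23 [not met]
  Stage 2 not carried; the respondent fails its burden.
The analysis ends at Stage 2; the petitioner prevails.

petitioner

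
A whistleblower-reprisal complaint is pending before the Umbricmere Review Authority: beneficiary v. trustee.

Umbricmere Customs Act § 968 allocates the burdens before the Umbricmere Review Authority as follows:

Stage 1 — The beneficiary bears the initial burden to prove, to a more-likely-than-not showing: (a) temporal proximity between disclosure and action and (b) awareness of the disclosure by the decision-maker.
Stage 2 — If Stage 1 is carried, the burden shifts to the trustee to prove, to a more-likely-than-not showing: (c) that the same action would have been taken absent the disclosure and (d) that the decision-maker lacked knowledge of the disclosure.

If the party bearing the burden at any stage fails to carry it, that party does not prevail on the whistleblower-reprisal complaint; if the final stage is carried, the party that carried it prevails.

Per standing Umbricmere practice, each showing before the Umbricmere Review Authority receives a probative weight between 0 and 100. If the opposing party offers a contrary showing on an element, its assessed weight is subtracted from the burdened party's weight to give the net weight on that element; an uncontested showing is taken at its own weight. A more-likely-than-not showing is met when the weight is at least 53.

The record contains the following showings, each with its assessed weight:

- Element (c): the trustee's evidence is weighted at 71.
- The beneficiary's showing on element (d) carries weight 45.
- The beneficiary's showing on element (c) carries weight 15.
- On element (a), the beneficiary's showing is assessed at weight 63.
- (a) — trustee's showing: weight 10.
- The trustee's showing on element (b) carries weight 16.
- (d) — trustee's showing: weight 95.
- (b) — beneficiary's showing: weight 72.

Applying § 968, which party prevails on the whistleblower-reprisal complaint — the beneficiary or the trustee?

Stage 1 — burden on beneficiary; standard: a more-likely-than-not showing (weight is at least 53).
    (a): 63 − 10 = 53 ≥ 53 [met]
    (b): 72 − 16 = 56 ≥ 53 [met]
  All elements met. The burden passes to the trustee.
Stage 2 — burden on trustee; standard: a more-likely-than-not showing (weight is at least 53).
    (c): 71 − 15 = 56 ≥ 53 [met]
    (d): 95 − 45 = 50 < 53 [not met]
  Stage 2 not carried; the trustee fails its burden.
The beneficiary prevails.

beneficiary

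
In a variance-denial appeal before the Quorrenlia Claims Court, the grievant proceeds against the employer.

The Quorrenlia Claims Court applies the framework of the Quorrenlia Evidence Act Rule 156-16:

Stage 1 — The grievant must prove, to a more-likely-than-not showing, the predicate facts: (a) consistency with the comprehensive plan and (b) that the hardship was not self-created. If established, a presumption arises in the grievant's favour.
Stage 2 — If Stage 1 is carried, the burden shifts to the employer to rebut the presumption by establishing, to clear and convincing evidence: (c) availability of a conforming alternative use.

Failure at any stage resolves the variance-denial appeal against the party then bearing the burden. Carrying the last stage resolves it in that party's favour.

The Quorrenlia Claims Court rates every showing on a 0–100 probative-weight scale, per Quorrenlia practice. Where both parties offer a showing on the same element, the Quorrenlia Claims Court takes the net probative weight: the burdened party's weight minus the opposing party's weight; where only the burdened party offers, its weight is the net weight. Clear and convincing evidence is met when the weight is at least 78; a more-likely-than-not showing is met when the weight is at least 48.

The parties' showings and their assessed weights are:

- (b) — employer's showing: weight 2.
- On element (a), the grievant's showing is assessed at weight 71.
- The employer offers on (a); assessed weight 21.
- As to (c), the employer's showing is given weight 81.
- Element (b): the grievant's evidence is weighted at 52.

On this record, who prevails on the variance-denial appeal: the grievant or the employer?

At Stage 1 the grievant must meet a more-likely-than-not showing (weight is at least 48): on (a) the weight is 71 less the opposing 21 gives net 50, which does reach 48, so (a) meets the standard; on (b) the weight is 52 less the opposing 2 gives net 50, ≥ 48, so (b) meets the standard.
  Stage 1 is satisfied; the onus moves to the employer.
At Stage 2 the employer must meet clear and convincing evidence (weight is at least 78): on (c) the weight is 81, ≥ 78, so (c) meets the standard.
  The employer carries the last stage.
With every stage satisfied, the employer prevails.

employer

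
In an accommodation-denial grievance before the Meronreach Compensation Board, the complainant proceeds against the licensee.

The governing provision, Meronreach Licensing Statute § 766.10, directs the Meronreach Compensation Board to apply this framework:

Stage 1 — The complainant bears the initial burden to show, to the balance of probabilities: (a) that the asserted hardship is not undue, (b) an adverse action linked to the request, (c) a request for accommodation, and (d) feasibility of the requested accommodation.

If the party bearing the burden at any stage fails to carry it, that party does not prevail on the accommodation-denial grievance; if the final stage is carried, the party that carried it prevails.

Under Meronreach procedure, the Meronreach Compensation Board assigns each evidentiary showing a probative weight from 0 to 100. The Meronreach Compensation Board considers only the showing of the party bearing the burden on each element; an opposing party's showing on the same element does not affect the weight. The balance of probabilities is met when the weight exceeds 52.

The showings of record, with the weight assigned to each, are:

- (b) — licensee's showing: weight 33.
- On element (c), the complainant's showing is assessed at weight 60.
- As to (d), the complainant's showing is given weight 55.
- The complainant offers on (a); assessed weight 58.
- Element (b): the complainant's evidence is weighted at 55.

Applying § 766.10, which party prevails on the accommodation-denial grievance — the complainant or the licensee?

complainant

At Stage 1 the complainant must meet the balance of probabilities (weight exceeds 52): on (a) the weight is 58, > 52, so (a) meets the standard; on (b) the weight is 55 (the licensee's 33 is given no effect), > 52, so (b) meets the standard; on (c) the weight is 60, > 52, so (c) meets the standard; on (d) the weight is 55, > 52, so (d) meets the standard.
  The complainant carries the last stage.
All stages carried — the complainant prevails.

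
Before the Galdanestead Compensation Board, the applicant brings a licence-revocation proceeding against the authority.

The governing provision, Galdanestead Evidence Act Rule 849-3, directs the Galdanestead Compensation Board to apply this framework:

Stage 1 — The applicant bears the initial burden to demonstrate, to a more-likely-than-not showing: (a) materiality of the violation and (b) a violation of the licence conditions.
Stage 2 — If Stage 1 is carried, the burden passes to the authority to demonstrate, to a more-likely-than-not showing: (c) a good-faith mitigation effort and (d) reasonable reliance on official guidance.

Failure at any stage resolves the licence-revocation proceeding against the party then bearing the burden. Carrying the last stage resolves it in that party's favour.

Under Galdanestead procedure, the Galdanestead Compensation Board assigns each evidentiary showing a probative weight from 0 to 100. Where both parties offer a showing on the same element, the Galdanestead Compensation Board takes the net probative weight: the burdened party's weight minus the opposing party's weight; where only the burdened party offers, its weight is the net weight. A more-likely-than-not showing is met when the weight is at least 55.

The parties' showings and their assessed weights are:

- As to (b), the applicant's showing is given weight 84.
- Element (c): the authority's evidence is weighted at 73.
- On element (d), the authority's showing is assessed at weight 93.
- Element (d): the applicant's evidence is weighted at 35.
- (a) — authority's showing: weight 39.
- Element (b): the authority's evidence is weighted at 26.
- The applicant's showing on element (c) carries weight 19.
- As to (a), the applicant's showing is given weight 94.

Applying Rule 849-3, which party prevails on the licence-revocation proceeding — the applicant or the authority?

Stage 1 — burden on applicant; standard: a more-likely-than-not showing (weight is at least 55).
    (a): 94 − 39 = 55 ≥ 55 [met]
    (b): 84 − 26 = 58 ≥ 55 [met]
  All elements met. The burden passes to the authority.
Stage 2 — burden on authority; standard: a more-likely-than-not showing (weight is at least 55).
    (c): 73 − 19 = 54 < 55 [not met]
    (d): 93 − 35 = 58 ≥ 55 [met]
  Stage 2 not carried; the authority fails its burden.
The analysis ends at Stage 2; the applicant prevails.

applicant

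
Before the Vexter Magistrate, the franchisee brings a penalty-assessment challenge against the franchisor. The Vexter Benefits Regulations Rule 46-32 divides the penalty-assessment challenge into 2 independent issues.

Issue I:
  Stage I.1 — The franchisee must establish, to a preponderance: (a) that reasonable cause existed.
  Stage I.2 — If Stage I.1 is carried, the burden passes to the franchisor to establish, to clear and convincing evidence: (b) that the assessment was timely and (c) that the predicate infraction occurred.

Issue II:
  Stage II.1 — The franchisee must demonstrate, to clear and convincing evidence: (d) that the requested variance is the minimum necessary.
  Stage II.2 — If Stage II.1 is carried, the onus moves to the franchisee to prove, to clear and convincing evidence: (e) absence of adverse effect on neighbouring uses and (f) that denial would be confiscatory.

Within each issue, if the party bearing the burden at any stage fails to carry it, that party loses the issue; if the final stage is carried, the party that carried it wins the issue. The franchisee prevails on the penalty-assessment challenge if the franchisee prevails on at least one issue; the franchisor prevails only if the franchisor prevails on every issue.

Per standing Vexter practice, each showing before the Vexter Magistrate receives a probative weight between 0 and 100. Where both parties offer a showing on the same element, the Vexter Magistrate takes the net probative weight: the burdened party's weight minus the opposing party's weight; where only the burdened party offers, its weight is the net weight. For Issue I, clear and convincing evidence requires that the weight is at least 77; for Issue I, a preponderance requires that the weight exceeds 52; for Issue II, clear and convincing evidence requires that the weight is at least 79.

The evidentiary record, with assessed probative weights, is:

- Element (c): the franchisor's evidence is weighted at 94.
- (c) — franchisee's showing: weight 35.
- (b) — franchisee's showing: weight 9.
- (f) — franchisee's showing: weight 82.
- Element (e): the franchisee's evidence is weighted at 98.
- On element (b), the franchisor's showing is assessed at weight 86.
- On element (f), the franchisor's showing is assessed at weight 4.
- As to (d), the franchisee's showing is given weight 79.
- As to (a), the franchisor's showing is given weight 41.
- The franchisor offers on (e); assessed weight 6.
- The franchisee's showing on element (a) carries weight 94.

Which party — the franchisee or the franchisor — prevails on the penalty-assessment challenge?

— Issue I —
At Stage I.1 the franchisee must meet a preponderance (weight exceeds 52): on (a) the weight is 94 less the opposing 41 gives net 53, > 52, so (a) meets the standard.
  Stage I.1 is satisfied; the onus moves to the franchisor.
At Stage I.2 the franchisor must meet clear and convincing evidence (weight is at least 77): on (b) the weight is 86 less the opposing 9 gives net 77, ≥ 77, so (b) meets the standard; on (c) the weight is 94 less the opposing 35 gives net 59, < 77, so (c) does not meet the standard.
  Stage I.2 not carried; the franchisor fails its burden.
The franchisee prevails on this issue.
— Issue II —
Stage II.1 — burden on franchisee; standard: clear and convincing evidence (weight is at least 79).
    (d): 79 ≥ 79 [met]
  All elements met. The franchisee retains the burden for Stage II.2.
Stage II.2 — burden on franchisee; standard: clear and convincing evidence (weight is at least 79).
    (e): 98 − 6 = 92 ≥ 79 [met]
    (f): 82 − 4 = 78 < 79 [not met]
  Stage II.2 not carried; the franchisee fails its burden.
The franchisor prevails on this issue.
Per-issue: Issue I → franchisee; Issue II → franchisor. The franchisee must prevail on at least one issue; overall, the franchisee prevails.

franchisee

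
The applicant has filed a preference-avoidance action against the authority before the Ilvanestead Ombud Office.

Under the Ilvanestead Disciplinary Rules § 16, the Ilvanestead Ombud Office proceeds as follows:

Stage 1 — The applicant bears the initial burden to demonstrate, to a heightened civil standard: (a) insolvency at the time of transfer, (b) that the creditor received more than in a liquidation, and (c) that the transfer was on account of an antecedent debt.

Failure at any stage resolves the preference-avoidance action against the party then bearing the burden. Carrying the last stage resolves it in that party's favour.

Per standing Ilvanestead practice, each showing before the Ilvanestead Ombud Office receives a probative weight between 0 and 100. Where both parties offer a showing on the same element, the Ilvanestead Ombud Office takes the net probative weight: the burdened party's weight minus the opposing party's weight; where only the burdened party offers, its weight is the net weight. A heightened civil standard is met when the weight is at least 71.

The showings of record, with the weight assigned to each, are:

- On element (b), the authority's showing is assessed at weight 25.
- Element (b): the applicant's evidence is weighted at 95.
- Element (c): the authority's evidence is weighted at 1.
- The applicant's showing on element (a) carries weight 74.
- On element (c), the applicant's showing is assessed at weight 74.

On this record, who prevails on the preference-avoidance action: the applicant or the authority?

At Stage 1 the applicant must meet a heightened civil standard (weight is at least 71): on (a) the weight is 74, which does reach 71, so (a) meets the standard; on (b) the weight is 95 less the opposing 25 gives net 70, which does not reach 71, so (b) does not meet the standard; on (c) the weight is 74 less the opposing 1 gives net 73, ≥ 71, so (c) meets the standard.
  Not every element is met, so the applicant fails to carry Stage 1.
The authority prevails.

authority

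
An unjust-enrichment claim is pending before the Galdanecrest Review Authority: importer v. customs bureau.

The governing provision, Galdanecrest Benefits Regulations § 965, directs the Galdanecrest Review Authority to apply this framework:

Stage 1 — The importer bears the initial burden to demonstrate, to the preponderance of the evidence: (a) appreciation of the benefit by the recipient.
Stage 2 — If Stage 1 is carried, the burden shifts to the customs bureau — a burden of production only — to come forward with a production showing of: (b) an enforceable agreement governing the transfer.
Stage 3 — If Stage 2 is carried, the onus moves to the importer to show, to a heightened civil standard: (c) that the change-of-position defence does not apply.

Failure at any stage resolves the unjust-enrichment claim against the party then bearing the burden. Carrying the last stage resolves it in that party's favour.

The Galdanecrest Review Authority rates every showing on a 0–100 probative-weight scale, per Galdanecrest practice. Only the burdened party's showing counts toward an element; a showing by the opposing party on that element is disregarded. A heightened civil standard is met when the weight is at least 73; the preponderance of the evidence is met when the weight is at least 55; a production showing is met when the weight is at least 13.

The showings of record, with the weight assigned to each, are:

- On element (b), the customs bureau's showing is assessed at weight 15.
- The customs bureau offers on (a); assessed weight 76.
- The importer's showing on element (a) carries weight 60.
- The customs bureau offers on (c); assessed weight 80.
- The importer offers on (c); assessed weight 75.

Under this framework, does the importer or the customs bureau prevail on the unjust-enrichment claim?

Stage 1 (importer, the preponderance of the evidence, weight is at least 55): (a) 60 (customs bureau's 76 disregarded) ≥ 55 — meets.
  The importer carries Stage 1; the customs bureau now bears the burden.
Stage 2 (customs bureau, a production showing, weight is at least 13): (b) 15 ≥ 13 — meets.
  The customs bureau carries Stage 2; the importer now bears the burden.
Stage 3 (importer, a heightened civil standard, weight is at least 73): (c) 75 (customs bureau's 80 disregarded) ≥ 73 — meets.
  All elements met at the final stage.
All stages carried — the importer prevails.

importer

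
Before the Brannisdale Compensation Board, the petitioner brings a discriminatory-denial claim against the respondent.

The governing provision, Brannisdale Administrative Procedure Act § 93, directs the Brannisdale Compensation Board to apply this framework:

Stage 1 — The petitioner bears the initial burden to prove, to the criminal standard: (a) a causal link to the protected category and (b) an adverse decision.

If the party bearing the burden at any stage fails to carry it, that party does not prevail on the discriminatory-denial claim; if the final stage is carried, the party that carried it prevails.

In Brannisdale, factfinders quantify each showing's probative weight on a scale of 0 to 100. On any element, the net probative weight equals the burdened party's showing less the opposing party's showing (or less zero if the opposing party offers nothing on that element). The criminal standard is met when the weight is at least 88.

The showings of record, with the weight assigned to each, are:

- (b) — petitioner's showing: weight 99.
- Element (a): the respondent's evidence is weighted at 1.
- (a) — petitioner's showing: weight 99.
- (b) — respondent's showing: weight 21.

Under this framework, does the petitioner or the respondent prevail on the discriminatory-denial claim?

Stage 1 — burden on petitioner; standard: the criminal standard (weight is at least 88).
    (a): 99 − 1 = 98 ≥ 88 [met]
    (b): 99 − 21 = 78 < 88 [not met]
  The petitioner does not carry Stage 1.
The analysis ends at Stage 1; the respondent prevails.

respondent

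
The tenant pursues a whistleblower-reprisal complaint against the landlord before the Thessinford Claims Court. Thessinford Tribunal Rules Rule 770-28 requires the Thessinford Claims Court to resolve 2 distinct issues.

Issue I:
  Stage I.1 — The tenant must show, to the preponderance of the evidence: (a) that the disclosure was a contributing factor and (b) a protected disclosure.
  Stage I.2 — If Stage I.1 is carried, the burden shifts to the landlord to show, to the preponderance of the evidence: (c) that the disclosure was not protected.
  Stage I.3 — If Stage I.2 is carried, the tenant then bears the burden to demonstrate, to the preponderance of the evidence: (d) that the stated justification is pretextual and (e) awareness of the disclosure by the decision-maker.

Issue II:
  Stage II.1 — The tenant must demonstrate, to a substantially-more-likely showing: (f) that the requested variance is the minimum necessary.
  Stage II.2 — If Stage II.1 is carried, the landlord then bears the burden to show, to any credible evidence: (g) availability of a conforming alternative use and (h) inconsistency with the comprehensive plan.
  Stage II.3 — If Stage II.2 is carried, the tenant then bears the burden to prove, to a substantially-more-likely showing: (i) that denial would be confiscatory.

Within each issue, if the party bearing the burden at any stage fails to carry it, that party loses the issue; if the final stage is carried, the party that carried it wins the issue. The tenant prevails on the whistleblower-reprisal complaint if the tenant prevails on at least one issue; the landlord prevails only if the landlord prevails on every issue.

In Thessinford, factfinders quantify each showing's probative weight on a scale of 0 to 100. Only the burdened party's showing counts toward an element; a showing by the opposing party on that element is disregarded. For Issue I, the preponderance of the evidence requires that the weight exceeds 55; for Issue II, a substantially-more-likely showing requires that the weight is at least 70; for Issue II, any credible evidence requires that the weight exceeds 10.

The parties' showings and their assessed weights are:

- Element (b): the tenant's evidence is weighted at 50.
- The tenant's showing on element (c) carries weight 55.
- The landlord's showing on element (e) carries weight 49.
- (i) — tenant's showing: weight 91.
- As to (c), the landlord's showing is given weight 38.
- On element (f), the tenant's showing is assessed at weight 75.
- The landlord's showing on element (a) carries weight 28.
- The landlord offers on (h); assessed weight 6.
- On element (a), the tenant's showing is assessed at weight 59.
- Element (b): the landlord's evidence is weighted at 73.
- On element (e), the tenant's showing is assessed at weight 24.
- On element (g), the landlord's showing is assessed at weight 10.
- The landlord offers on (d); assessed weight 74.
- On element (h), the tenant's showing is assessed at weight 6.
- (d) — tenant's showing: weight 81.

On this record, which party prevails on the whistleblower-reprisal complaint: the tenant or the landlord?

— Issue I —
Stage I.1 — burden on tenant; standard: the preponderance of the evidence (weight exceeds 55).
    (a): 59 (landlord's 28 disregarded) > 55 [met]
    (b): 50 (landlord's 73 disregarded) ≤ 55 [not met]
  Stage I.1 not carried; the tenant fails its burden.
So the landlord prevails on this issue.
— Issue II —
Stage II.1 — burden on tenant; standard: a substantially-more-likely showing (weight is at least 70).
    (f): 75 ≥ 70 [met]
  All elements met. The burden passes to the landlord.
Stage II.2 — burden on landlord; standard: any credible evidence (weight exceeds 10).
    (g): 10 ≤ 10 [not met]
    (h): 6 (tenant's 6 disregarded) ≤ 10 [not met]
  Stage II.2 not carried; the landlord fails its burden.
The analysis ends at Stage II.2; the tenant prevails on this issue.
Per-issue: Issue I → landlord; Issue II → tenant. The tenant must prevail on at least one issue; overall, the tenant prevails.

tenant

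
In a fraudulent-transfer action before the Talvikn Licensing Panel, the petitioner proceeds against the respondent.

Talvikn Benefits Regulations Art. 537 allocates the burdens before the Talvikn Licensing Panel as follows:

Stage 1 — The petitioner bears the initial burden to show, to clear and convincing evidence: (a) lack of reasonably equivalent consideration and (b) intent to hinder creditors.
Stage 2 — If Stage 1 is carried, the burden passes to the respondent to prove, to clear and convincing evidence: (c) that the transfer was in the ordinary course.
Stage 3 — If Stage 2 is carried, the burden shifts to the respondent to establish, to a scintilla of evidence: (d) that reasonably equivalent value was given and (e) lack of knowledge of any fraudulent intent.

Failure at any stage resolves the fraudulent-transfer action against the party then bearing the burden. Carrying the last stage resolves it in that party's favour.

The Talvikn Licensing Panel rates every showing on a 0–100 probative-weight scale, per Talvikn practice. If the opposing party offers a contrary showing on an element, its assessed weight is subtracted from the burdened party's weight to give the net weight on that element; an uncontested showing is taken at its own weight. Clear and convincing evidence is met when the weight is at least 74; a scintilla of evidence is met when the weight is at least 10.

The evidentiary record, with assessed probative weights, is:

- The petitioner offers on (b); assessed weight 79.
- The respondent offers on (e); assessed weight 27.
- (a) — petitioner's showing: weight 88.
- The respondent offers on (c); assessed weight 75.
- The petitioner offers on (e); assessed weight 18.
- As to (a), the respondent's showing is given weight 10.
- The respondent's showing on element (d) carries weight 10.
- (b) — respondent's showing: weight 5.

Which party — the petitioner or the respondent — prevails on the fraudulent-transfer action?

petitioner

At Stage 1 the petitioner must meet clear and convincing evidence (weight is at least 74): on (a) the weight is 88 less the opposing 10 gives net 78, which does reach 74, so (a) meets the standard; on (b) the weight is 79 less the opposing 5 gives net 74, which does reach 74, so (b) meets the standard.
  The petitioner carries Stage 1; the respondent now bears the burden.
At Stage 2 the respondent must meet clear and convincing evidence (weight is at least 74): on (c) the weight is 75, which does reach 74, so (c) meets the standard.
  All elements met. The respondent retains the burden for Stage 3.
At Stage 3 the respondent must meet a scintilla of evidence (weight is at least 10): on (d) the weight is 10, which does reach 10, so (d) meets the standard; on (e) the weight is 27 less the opposing 18 gives net 9, which does not reach 10, so (e) does not meet the standard.
  The respondent does not carry Stage 3.
The analysis ends at Stage 3; the petitioner prevails.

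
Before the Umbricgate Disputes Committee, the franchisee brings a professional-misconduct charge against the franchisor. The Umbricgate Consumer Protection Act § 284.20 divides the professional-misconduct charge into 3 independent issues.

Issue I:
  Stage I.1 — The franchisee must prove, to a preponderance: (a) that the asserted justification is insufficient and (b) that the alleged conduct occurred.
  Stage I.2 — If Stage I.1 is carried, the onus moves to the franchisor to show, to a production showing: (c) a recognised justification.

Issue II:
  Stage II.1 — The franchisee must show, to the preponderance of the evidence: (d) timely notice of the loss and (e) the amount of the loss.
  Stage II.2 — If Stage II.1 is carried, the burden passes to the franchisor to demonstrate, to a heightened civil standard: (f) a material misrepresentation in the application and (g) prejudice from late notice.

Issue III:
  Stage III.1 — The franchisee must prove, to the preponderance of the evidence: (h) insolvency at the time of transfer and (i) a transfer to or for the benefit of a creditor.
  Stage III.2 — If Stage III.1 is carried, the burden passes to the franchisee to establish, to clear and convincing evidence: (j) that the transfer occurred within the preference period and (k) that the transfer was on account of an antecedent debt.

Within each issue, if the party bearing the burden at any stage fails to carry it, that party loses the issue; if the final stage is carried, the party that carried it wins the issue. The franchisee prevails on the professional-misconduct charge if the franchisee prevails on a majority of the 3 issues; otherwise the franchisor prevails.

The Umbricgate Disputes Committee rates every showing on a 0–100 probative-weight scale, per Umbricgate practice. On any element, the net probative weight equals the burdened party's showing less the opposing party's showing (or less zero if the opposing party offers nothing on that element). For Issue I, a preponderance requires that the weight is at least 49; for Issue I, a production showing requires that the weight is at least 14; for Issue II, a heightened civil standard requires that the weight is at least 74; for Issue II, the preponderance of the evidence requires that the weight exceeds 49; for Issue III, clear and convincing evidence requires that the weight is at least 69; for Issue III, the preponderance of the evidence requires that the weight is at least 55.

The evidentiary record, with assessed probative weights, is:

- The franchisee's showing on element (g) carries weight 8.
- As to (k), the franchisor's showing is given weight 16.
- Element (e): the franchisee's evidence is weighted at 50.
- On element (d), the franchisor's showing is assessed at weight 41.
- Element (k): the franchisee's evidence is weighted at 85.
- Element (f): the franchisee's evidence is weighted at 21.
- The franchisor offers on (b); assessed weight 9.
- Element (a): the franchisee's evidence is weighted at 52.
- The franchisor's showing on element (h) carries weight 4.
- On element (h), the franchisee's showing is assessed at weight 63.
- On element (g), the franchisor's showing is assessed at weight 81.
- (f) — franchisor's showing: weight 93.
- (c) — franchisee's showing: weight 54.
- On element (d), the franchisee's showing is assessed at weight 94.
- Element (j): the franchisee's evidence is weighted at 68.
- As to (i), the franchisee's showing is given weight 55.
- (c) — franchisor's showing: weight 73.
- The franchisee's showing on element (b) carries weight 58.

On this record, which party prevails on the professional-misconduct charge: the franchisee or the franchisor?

— Issue I —
Stage I.1 (franchisee, a preponderance, weight is at least 49): (a) 52 ≥ 49 — meets; (b) net 58−9=49 ≥ 49 — meets.
  Stage I.1 carried; the burden shifts to the franchisor.
Stage I.2 (franchisor, a production showing, weight is at least 14): (c) net 73−54=19 ≥ 14 — meets.
  All elements met at the final stage.
Every stage carried; the franchisor prevails on this issue.
— Issue II —
Stage II.1 (franchisee, the preponderance of the evidence, weight exceeds 49): (d) net 94−41=53 > 49 — meets; (e) 50 > 49 — meets.
  The franchisee carries Stage II.1; the franchisor now bears the burden.
Stage II.2 (franchisor, a heightened civil standard, weight is at least 74): (f) net 93−21=72 < 74 — fails; (g) net 81−8=73 < 74 — fails.
  Not every element is met, so the franchisor fails to carry Stage II.2.
The analysis ends at Stage II.2; the franchisee prevails on this issue.
— Issue III —
Stage III.1 (franchisee, the preponderance of the evidence, weight is at least 55): (h) net 63−4=59 ≥ 55 — meets; (i) 55 ≥ 55 — meets.
  Stage III.1 carried; the burden remains with the franchisee.
Stage III.2 (franchisee, clear and convincing evidence, weight is at least 69): (j) 68 < 69 — fails; (k) net 85−16=69 ≥ 69 — meets.
  Stage III.2 not carried; the franchisee fails its burden.
So the franchisor prevails on this issue.
Per-issue: Issue I → franchisor; Issue II → franchisee; Issue III → franchisor. The franchisee must prevail on a majority of issues; overall, the franchisor prevails.

franchisor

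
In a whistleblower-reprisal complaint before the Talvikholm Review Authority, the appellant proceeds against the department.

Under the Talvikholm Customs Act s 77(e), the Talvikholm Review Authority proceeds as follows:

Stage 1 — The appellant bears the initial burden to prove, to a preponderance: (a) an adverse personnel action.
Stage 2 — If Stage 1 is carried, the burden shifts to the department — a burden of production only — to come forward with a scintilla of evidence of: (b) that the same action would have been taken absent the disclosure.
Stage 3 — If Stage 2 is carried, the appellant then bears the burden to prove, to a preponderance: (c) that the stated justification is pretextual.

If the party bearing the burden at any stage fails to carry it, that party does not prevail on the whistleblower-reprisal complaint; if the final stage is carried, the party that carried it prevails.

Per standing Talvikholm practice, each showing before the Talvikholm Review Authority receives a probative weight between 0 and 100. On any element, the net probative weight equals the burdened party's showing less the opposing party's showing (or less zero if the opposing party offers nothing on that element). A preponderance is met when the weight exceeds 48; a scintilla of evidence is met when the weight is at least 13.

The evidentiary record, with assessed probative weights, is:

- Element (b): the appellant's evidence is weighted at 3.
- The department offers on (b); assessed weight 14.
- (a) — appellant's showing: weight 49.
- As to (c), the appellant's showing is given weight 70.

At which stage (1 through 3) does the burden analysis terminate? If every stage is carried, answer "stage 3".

At Stage 1 the appellant must meet a preponderance (weight exceeds 48): on (a) the weight is 49, > 48, so (a) meets the standard.
  Stage 1 carried; the burden shifts to the department.
At Stage 2 the department must meet a scintilla of evidence (weight is at least 13): on (b) the weight is 14 less the opposing 3 gives net 11, which does not reach 13, so (b) does not meet the standard.
  Stage 2 not carried; the department fails its burden.
The analysis ends at Stage 2; the appellant prevails.

stage 2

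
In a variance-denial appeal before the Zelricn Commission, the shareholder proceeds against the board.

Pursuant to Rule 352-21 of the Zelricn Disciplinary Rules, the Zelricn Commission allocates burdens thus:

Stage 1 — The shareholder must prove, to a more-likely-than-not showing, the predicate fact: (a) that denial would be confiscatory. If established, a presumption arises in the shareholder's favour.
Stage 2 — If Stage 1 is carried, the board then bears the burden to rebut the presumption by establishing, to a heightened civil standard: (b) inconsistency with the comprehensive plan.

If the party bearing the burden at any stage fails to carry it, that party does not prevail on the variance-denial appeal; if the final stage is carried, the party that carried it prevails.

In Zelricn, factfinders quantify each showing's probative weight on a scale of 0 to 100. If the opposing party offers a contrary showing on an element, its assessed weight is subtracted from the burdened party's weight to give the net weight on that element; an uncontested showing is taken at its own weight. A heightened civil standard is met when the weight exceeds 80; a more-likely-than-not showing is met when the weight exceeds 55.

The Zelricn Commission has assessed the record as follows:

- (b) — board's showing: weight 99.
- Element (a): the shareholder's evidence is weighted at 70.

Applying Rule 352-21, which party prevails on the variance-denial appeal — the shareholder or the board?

board

Stage 1 — burden on shareholder; standard: a more-likely-than-not showing (weight exceeds 55).
    (a): 70 > 55 [met]
  Stage 1 is satisfied; the onus moves to the board.
Stage 2 — burden on board; standard: a heightened civil standard (weight exceeds 80).
    (b): 99 > 80 [met]
  The board carries the last stage.
All stages carried — the board prevails.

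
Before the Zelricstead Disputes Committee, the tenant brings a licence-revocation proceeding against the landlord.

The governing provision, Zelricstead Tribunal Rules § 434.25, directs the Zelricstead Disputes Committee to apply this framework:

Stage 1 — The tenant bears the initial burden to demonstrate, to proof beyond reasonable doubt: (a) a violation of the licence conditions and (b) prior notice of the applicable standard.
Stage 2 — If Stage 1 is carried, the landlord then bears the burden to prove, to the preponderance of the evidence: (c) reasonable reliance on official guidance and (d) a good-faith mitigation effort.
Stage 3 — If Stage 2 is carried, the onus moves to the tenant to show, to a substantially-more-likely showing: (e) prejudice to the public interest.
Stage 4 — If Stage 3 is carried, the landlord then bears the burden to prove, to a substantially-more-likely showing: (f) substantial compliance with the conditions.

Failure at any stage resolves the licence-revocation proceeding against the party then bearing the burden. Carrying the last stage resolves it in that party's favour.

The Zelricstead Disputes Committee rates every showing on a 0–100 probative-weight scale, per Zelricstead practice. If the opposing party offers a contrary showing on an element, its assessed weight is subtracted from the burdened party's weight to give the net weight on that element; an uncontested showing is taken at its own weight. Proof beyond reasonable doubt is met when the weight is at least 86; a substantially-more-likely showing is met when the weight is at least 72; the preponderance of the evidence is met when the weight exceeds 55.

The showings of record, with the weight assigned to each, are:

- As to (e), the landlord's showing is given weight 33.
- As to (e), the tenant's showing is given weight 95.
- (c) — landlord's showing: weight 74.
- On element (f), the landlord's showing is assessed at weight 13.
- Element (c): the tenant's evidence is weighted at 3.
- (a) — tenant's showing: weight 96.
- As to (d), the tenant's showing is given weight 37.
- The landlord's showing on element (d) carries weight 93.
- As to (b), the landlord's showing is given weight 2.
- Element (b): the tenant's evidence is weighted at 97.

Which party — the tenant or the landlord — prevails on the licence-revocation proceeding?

landlord

Stage 1 — burden on tenant; standard: proof beyond reasonable doubt (weight is at least 86).
    (a): 96 ≥ 86 [met]
    (b): 97 − 2 = 95 ≥ 86 [met]
  The tenant carries Stage 1; the landlord now bears the burden.
Stage 2 — burden on landlord; standard: the preponderance of the evidence (weight exceeds 55).
    (c): 74 − 3 = 71 > 55 [met]
    (d): 93 − 37 = 56 > 55 [met]
  The landlord carries Stage 2; the tenant now bears the burden.
Stage 3 — burden on tenant; standard: a substantially-more-likely showing (weight is at least 72).
    (e): 95 − 33 = 62 < 72 [not met]
  The tenant does not carry Stage 3.
The landlord prevails.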